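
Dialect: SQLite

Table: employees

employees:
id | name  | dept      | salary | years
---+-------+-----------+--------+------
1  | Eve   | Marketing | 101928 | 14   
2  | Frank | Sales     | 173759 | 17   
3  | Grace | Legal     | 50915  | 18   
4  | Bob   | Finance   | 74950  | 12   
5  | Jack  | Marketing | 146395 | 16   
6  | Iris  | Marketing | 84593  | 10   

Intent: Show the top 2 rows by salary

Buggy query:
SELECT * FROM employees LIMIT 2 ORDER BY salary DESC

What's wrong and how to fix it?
Bug: ORDER BY cannot follow LIMIT; LIMIT is the final clause

Fix: Sort with ORDER BY, then apply LIMIT

Corrected query:
SELECT * FROM employees ORDER BY salary DESC LIMIT 2

Result:
id | name  | dept      | salary | years
---+-------+-----------+--------+------
2  | Frank | Sales     | 173759 | 17   
5  | Jack  | Marketing | 146395 | 16   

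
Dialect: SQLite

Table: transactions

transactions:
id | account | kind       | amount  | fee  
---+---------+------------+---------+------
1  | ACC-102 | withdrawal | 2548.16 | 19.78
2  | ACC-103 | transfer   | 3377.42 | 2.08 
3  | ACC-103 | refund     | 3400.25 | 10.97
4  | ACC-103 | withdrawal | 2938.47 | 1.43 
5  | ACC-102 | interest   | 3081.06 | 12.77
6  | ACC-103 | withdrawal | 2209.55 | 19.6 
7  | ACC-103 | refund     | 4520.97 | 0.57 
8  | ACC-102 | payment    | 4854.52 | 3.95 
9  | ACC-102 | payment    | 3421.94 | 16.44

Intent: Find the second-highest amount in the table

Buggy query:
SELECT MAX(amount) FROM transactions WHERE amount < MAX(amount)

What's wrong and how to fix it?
Bug: MAX(amount) on the right of the comparison is an aggregate-in-WHERE error

Fix: Compute the overall MAX in a subquery, then take MAX of rows below it

Corrected query:
SELECT MAX(amount) FROM transactions WHERE amount < (SELECT MAX(amount) FROM transactions)

Result:
MAX(amount)
-----------
4520.97    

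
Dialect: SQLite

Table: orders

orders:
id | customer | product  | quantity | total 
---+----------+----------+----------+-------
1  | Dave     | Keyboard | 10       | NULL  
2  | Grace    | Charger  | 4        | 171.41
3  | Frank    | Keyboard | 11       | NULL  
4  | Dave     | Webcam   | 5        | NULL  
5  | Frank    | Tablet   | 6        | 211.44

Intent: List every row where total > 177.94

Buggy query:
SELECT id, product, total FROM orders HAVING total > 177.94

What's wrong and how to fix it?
Bug: HAVING filters the output of aggregation, but this query has no GROUP BY and no aggregate functions, so SQLite rejects it (HAVING clause on a non-aggregate query); the condition here is per row

Fix: Replace HAVING with WHERE since the condition applies to individual rows

Corrected query:
SELECT id, product, total FROM orders WHERE total > 177.94

Result:
id | product | total 
---+---------+-------
5  | Tablet  | 211.44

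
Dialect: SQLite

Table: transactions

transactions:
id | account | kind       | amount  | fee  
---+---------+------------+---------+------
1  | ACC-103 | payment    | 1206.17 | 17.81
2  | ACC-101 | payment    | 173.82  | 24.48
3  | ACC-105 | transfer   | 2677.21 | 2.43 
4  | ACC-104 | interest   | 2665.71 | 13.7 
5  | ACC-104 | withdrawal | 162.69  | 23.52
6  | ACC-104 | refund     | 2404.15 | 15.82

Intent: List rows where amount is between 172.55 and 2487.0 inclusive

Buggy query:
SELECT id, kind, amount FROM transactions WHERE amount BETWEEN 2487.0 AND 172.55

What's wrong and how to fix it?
Bug: The bounds are reversed; BETWEEN a AND b requires a <= b to match anything

Fix: Write BETWEEN 172.55 AND 2487.0

Corrected query:
SELECT id, kind, amount FROM transactions WHERE amount BETWEEN 172.55 AND 2487.0

Result:
id | kind    | amount 
---+---------+--------
1  | payment | 1206.17
2  | payment | 173.82 
6  | refund  | 2404.15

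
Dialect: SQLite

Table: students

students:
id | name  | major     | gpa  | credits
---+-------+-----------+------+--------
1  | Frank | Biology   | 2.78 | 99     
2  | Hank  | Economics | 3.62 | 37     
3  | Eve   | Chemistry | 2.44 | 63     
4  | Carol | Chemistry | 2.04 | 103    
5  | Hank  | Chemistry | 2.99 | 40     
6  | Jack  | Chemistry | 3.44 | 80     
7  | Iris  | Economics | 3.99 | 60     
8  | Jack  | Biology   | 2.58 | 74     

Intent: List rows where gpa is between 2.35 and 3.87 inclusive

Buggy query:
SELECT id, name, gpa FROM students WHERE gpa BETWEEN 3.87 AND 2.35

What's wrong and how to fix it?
Bug: The bounds are reversed; BETWEEN a AND b requires a <= b to match anything

Fix: Write BETWEEN 2.35 AND 3.87

Corrected query:
SELECT id, name, gpa FROM students WHERE gpa BETWEEN 2.35 AND 3.87

Result:
id | name  | gpa 
---+-------+-----
1  | Frank | 2.78
2  | Hank  | 3.62
3  | Eve   | 2.44
5  | Hank  | 2.99
6  | Jack  | 3.44
8  | Jack  | 2.58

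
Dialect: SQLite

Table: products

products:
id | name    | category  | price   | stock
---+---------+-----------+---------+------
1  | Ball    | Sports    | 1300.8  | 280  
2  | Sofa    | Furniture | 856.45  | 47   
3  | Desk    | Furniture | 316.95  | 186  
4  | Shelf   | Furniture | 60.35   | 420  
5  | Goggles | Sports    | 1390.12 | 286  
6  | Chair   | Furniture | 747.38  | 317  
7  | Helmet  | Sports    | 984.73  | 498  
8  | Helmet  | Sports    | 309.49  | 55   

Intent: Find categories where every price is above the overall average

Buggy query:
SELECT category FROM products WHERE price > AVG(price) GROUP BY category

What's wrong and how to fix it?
Bug: WHERE evaluates per row before aggregation, so AVG() is unavailable

Fix: Use a subquery for AVG and a HAVING MIN(...) filter so the condition holds for every row in the group

Corrected query:
SELECT category FROM products GROUP BY category HAVING MIN(price) > (SELECT AVG(price) FROM products)

Result:
(no rows)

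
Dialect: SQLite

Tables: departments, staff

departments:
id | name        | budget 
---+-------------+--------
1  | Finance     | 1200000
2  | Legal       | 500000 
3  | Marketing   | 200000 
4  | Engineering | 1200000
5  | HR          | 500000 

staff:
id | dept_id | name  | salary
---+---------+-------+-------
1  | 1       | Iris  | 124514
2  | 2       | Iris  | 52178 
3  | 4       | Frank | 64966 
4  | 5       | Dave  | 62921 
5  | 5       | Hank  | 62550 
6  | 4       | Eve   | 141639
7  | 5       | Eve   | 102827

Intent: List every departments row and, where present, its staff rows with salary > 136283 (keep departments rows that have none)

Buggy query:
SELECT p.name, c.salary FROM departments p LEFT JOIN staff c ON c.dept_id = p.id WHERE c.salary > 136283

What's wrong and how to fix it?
Bug: A WHERE condition on the right-hand table after LEFT JOIN drops unmatched parents

Fix: Put 'c.salary > 136283' in the JOIN's ON clause instead of WHERE

Corrected query:
SELECT p.name, c.salary FROM departments p LEFT JOIN staff c ON c.dept_id = p.id AND c.salary > 136283

Result:
name        | salary
------------+-------
Finance     | NULL  
Legal       | NULL  
Marketing   | NULL  
Engineering | 141639
HR          | NULL  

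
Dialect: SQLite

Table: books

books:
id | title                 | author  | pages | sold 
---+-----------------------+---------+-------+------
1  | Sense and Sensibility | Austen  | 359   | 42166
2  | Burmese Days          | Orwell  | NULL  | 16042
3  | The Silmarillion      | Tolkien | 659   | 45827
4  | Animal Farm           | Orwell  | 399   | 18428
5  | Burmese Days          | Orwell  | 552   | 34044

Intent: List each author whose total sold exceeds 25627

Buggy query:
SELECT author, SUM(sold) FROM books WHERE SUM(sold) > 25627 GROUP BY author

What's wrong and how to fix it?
Bug: SUM(sold) is an aggregate, but WHERE filters rows before aggregation

Fix: Use HAVING (which filters groups after aggregation) instead of WHERE

Corrected query:
SELECT author, SUM(sold) FROM books GROUP BY author HAVING SUM(sold) > 25627

Result:
author  | SUM(sold)
--------+----------
Austen  | 42166    
Orwell  | 68514    
Tolkien | 45827    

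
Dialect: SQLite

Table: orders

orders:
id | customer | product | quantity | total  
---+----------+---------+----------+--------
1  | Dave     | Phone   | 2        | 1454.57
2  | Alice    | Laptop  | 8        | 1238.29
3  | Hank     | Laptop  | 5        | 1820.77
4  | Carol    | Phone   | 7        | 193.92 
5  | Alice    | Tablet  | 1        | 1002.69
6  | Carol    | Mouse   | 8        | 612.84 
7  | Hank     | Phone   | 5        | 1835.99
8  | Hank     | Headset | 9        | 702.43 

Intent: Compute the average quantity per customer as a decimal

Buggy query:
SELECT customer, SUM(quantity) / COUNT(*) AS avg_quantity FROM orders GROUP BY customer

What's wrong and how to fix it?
Bug: SUM(quantity) and COUNT(*) are both integers; the division truncates the fractional part

Fix: Cast one side to REAL so the division keeps the fractional part

Corrected query:
SELECT customer, SUM(quantity) * 1.0 / COUNT(*) AS avg_quantity FROM orders GROUP BY customer

Result:
customer | avg_quantity
---------+-------------
Alice    | 4.5         
Carol    | 7.5         
Dave     | 2           
Hank     | 6.333333    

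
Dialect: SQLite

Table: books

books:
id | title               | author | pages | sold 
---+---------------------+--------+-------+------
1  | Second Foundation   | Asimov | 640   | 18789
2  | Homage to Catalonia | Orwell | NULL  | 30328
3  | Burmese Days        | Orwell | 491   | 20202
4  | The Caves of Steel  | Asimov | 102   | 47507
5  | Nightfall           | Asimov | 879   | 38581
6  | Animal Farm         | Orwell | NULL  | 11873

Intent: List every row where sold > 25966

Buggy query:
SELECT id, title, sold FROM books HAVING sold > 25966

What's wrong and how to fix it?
Bug: HAVING filters the output of aggregation, but this query has no GROUP BY and no aggregate functions, so SQLite rejects it (HAVING clause on a non-aggregate query); the condition here is per row

Fix: Use WHERE for row-level filtering

Corrected query:
SELECT id, title, sold FROM books WHERE sold > 25966

Result:
id | title               | sold 
---+---------------------+------
2  | Homage to Catalonia | 30328
4  | The Caves of Steel  | 47507
5  | Nightfall           | 38581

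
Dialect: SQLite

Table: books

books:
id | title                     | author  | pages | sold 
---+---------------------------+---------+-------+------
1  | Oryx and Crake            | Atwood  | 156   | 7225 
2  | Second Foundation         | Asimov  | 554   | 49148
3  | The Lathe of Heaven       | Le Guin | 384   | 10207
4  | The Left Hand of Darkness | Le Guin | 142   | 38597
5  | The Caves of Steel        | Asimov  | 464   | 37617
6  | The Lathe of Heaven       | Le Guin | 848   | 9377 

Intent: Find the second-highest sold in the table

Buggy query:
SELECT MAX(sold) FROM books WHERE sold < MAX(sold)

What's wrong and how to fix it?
Bug: MAX(sold) on the right of the comparison is an aggregate-in-WHERE error

Fix: Put the inner MAX in a scalar subquery

Corrected query:
SELECT MAX(sold) FROM books WHERE sold < (SELECT MAX(sold) FROM books)

Result:
MAX(sold)
---------
38597    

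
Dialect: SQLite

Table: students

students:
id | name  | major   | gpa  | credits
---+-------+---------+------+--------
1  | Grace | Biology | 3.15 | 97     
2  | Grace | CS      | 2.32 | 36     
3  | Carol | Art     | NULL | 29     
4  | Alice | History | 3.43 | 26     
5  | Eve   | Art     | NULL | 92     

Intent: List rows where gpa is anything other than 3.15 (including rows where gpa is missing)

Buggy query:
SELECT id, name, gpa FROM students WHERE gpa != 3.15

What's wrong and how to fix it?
Bug: Inequality against NULL is unknown, not true; rows with NULL are dropped

Fix: Handle NULL separately with IS NULL alongside the inequality

Corrected query:
SELECT id, name, gpa FROM students WHERE gpa != 3.15 OR gpa IS NULL

Result:
id | name  | gpa 
---+-------+-----
2  | Grace | 2.32
3  | Carol | NULL
4  | Alice | 3.43
5  | Eve   | NULL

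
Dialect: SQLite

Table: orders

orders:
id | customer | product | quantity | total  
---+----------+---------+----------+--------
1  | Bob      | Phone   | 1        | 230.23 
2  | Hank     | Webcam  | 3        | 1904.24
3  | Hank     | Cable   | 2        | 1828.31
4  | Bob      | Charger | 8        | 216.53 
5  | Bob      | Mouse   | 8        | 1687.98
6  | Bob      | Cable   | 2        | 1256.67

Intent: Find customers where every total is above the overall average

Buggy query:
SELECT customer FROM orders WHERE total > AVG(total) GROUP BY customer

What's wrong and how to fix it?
Bug: WHERE evaluates per row before aggregation, so AVG() is unavailable

Fix: Use a subquery for AVG and a HAVING MIN(...) filter so the condition holds for every row in the group

Corrected query:
SELECT customer FROM orders GROUP BY customer HAVING MIN(total) > (SELECT AVG(total) FROM orders)

Result:
customer
--------
Hank    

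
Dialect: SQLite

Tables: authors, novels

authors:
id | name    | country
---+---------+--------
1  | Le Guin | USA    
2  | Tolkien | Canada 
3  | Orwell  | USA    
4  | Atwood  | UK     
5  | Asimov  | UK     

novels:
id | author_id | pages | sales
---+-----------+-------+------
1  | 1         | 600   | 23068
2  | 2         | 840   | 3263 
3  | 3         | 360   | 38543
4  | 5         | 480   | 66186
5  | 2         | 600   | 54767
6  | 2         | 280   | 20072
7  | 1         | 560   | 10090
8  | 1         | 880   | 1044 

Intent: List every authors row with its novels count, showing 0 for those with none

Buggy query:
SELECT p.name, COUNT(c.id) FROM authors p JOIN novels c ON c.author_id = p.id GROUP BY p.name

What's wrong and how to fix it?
Bug: INNER JOIN drops authors rows that have no matching novels rows

Fix: Use LEFT JOIN so parents without children still appear (COUNT(c.id) gives 0)

Corrected query:
SELECT p.name, COUNT(c.id) FROM authors p LEFT JOIN novels c ON c.author_id = p.id GROUP BY p.name

Result:
name    | COUNT(c.id)
--------+------------
Asimov  | 1          
Atwood  | 0          
Le Guin | 3          
Orwell  | 1          
Tolkien | 3          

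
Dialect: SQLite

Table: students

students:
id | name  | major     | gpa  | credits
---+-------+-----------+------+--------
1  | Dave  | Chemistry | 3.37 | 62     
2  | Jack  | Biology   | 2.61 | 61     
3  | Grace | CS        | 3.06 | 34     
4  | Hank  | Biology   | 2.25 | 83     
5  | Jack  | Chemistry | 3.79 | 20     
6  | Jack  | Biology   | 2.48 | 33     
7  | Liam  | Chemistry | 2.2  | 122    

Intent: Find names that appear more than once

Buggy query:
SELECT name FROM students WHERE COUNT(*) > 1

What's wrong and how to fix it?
Bug: WHERE can't reference COUNT(*); aggregates are computed after WHERE

Fix: Group first, then use HAVING for the count condition

Corrected query:
SELECT name FROM students GROUP BY name HAVING COUNT(*) > 1

Result:
name
----
Jack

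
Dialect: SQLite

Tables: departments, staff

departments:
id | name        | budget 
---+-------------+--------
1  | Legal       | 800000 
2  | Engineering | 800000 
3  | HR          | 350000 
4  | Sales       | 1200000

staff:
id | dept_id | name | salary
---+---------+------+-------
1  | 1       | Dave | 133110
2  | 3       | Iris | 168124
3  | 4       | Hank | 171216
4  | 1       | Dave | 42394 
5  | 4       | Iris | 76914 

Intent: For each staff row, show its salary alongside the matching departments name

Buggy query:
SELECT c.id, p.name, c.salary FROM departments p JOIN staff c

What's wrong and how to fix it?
Bug: Missing join condition: each staff row is matched to all departments rows instead of just its own

Fix: Specify the join condition linking the foreign key to the parent id

Corrected query:
SELECT c.id, p.name, c.salary FROM departments p JOIN staff c ON c.dept_id = p.id

Result:
id | name  | salary
---+-------+-------
1  | Legal | 133110
2  | HR    | 168124
3  | Sales | 171216
4  | Legal | 42394 
5  | Sales | 76914 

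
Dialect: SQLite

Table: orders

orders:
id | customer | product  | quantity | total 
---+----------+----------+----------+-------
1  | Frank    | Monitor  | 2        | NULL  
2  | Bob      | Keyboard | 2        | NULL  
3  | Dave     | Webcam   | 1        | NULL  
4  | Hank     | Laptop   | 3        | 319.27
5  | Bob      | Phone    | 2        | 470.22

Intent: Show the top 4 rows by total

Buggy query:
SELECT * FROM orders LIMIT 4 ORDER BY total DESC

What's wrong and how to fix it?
Bug: ORDER BY cannot follow LIMIT; LIMIT is the final clause

Fix: Sort with ORDER BY, then apply LIMIT

Corrected query:
SELECT * FROM orders ORDER BY total DESC LIMIT 4

Result:
id | customer | product  | quantity | total 
---+----------+----------+----------+-------
5  | Bob      | Phone    | 2        | 470.22
4  | Hank     | Laptop   | 3        | 319.27
1  | Frank    | Monitor  | 2        | NULL  
2  | Bob      | Keyboard | 2        | NULL  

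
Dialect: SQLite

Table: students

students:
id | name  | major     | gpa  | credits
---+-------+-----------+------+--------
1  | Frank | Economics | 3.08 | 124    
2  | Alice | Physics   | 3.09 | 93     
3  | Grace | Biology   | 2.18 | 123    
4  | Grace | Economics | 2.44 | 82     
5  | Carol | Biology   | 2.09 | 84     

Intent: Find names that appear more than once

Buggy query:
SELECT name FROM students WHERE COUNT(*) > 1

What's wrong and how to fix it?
Bug: WHERE can't reference COUNT(*); aggregates are computed after WHERE

Fix: Group first, then use HAVING for the count condition

Corrected query:
SELECT name FROM students GROUP BY name HAVING COUNT(*) > 1

Result:
name 
-----
Grace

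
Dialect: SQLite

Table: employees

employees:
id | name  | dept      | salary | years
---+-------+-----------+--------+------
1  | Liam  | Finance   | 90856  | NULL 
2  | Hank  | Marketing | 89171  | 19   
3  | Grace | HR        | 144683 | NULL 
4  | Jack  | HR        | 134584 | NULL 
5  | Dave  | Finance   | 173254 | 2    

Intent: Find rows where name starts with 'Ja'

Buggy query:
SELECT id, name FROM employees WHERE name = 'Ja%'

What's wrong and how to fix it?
Bug: '=' compares the literal string including the % character; pattern matching needs LIKE

Fix: Replace '=' with LIKE so 'Ja%' is treated as a pattern

Corrected query:
SELECT id, name FROM employees WHERE name LIKE 'Ja%'

Result:
id | name
---+-----
4  | Jack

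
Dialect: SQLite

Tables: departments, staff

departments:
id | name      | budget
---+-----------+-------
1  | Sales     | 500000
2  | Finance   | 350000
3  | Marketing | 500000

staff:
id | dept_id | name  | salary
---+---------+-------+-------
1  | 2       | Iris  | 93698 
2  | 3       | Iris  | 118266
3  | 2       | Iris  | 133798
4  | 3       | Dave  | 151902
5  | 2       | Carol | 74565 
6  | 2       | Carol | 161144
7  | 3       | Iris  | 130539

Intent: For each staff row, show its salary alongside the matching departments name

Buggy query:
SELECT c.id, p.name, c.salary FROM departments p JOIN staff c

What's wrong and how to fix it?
Bug: JOIN with no ON clause produces a cartesian product; every staff row pairs with every departments row

Fix: Add ON c.dept_id = p.id to the JOIN

Corrected query:
SELECT c.id, p.name, c.salary FROM departments p JOIN staff c ON c.dept_id = p.id

Result:
id | name      | salary
---+-----------+-------
1  | Finance   | 93698 
2  | Marketing | 118266
3  | Finance   | 133798
4  | Marketing | 151902
5  | Finance   | 74565 
6  | Finance   | 161144
7  | Marketing | 130539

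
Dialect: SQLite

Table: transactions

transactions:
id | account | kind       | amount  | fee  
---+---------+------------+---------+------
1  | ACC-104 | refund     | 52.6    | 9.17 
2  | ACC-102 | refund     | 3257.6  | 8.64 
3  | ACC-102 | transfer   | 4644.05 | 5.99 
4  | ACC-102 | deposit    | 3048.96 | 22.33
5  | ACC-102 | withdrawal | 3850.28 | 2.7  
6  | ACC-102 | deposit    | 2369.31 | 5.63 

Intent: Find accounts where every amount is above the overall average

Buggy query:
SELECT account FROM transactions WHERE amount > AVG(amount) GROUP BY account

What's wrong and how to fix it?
Bug: WHERE evaluates per row before aggregation, so AVG() is unavailable

Fix: Use a subquery for AVG and a HAVING MIN(...) filter so the condition holds for every row in the group

Corrected query:
SELECT account FROM transactions GROUP BY account HAVING MIN(amount) > (SELECT AVG(amount) FROM transactions)

Result:
(no rows)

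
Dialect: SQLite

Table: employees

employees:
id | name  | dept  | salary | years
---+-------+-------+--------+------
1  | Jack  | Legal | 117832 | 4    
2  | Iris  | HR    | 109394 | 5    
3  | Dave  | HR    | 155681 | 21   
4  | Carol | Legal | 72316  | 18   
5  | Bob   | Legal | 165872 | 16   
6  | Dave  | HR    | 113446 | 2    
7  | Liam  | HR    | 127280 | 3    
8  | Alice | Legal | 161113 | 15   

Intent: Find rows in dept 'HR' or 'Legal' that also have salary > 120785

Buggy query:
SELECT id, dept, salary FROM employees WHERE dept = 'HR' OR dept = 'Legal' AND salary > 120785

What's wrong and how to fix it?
Bug: AND binds tighter than OR, so this parses as dept = 'HR' OR (dept = 'Legal' AND salary > 120785)

Fix: Group the OR with parentheses (or use IN), then AND the threshold

Corrected query:
SELECT id, dept, salary FROM employees WHERE (dept = 'HR' OR dept = 'Legal') AND salary > 120785

Result:
id | dept  | salary
---+-------+-------
3  | HR    | 155681
5  | Legal | 165872
7  | HR    | 127280
8  | Legal | 161113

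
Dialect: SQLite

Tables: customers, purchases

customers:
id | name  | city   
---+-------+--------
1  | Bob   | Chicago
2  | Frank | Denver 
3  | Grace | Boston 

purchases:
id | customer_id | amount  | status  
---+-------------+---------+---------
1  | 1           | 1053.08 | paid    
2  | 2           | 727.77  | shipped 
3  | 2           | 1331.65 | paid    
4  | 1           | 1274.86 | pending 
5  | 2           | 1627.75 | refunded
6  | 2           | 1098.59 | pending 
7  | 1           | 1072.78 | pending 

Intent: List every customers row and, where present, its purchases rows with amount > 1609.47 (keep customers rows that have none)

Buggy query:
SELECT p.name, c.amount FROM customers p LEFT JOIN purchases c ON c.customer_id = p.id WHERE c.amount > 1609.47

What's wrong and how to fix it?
Bug: Filtering c.amount in WHERE discards the NULL rows produced by LEFT JOIN, turning it into an inner join

Fix: Put 'c.amount > 1609.47' in the JOIN's ON clause instead of WHERE

Corrected query:
SELECT p.name, c.amount FROM customers p LEFT JOIN purchases c ON c.customer_id = p.id AND c.amount > 1609.47

Result:
name  | amount 
------+--------
Bob   | NULL   
Frank | 1627.75
Grace | NULL   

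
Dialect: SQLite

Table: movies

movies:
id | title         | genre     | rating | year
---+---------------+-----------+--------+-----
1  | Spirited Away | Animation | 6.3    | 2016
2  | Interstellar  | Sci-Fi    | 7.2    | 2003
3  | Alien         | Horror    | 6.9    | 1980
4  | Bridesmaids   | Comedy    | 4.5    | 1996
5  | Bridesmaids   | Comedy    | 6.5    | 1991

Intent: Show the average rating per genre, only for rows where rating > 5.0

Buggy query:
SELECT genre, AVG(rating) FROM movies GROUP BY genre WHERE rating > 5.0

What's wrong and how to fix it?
Bug: WHERE cannot follow GROUP BY

Fix: Move the WHERE clause before GROUP BY

Corrected query:
SELECT genre, AVG(rating) FROM movies WHERE rating > 5.0 GROUP BY genre

Result:
genre     | AVG(rating)
----------+------------
Animation | 6.3        
Comedy    | 6.5        
Horror    | 6.9        
Sci-Fi    | 7.2        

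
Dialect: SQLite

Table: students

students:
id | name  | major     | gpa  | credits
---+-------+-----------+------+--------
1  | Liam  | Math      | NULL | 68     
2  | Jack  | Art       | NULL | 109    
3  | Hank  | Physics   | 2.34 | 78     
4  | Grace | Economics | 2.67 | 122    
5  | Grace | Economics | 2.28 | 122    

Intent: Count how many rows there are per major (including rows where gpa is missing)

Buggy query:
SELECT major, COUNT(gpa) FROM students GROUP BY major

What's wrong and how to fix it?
Bug: COUNT(gpa) skips NULLs, so groups with missing gpa are undercounted

Fix: Replace COUNT(gpa) with COUNT(*)

Corrected query:
SELECT major, COUNT(*) FROM students GROUP BY major

Result:
major     | COUNT(*)
----------+---------
Art       | 1       
Economics | 2       
Math      | 1       
Physics   | 1       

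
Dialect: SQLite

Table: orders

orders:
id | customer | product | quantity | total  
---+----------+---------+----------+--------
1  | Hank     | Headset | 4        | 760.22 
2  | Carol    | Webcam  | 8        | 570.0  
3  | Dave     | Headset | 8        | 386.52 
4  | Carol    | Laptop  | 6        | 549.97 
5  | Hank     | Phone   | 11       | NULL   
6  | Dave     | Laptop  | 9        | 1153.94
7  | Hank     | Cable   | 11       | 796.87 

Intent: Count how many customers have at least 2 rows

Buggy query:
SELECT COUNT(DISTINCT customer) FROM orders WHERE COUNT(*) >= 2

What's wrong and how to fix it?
Bug: COUNT(*) cannot appear in WHERE; the per-group count doesn't exist yet

Fix: Group first with HAVING COUNT(*) >= 2, then COUNT the resulting groups

Corrected query:
SELECT COUNT(*) FROM (SELECT customer FROM orders GROUP BY customer HAVING COUNT(*) >= 2)

Result:
COUNT(*)
--------
3       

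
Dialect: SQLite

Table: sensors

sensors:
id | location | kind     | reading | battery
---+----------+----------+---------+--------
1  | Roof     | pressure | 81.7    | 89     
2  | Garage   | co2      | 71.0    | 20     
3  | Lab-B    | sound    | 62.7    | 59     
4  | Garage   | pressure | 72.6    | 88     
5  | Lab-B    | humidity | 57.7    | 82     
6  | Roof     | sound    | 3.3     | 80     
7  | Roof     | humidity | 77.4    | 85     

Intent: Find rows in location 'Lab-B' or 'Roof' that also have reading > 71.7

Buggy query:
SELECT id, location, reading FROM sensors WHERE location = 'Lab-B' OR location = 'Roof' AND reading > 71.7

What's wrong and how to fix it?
Bug: Without parentheses, AND is evaluated before OR, so the reading filter only applies to the 'Roof' branch

Fix: Add parentheses around the OR so the AND applies to both alternatives

Corrected query:
SELECT id, location, reading FROM sensors WHERE (location = 'Lab-B' OR location = 'Roof') AND reading > 71.7

Result:
id | location | reading
---+----------+--------
1  | Roof     | 81.7   
7  | Roof     | 77.4   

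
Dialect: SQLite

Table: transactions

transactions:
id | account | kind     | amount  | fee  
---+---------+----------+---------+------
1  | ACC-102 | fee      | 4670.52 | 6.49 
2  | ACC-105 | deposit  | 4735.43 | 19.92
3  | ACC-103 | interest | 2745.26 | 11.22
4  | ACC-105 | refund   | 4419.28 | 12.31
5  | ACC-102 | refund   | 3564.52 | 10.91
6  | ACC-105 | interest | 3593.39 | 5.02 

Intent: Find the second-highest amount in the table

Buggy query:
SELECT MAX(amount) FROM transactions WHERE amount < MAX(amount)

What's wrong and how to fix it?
Bug: MAX(amount) on the right of the comparison is an aggregate-in-WHERE error

Fix: Put the inner MAX in a scalar subquery

Corrected query:
SELECT MAX(amount) FROM transactions WHERE amount < (SELECT MAX(amount) FROM transactions)

Result:
MAX(amount)
-----------
4670.52    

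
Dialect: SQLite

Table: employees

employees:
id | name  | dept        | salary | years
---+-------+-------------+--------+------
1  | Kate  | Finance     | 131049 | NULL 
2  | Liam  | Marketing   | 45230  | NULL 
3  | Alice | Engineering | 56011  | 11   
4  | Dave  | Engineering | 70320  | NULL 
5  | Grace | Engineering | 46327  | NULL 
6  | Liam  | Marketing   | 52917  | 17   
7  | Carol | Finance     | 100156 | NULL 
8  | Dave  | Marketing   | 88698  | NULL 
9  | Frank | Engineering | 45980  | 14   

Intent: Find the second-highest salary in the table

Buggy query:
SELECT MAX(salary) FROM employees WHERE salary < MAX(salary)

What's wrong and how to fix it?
Bug: The inner MAX is an aggregate inside WHERE, which is not allowed

Fix: Put the inner MAX in a scalar subquery

Corrected query:
SELECT MAX(salary) FROM employees WHERE salary < (SELECT MAX(salary) FROM employees)

Result:
MAX(salary)
-----------
100156     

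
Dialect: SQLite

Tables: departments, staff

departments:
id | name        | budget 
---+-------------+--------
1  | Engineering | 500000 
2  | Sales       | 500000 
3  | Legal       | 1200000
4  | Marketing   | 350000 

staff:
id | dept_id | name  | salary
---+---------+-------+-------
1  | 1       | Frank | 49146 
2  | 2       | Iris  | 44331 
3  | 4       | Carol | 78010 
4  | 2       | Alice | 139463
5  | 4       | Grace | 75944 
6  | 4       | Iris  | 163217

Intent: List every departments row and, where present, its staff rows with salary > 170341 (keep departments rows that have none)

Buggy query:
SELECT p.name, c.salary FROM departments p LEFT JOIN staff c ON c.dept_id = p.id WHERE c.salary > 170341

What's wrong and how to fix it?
Bug: Filtering c.salary in WHERE discards the NULL rows produced by LEFT JOIN, turning it into an inner join

Fix: Move the right-table condition into the ON clause so unmatched parents are kept

Corrected query:
SELECT p.name, c.salary FROM departments p LEFT JOIN staff c ON c.dept_id = p.id AND c.salary > 170341

Result:
name        | salary
------------+-------
Engineering | NULL  
Sales       | NULL  
Legal       | NULL  
Marketing   | NULL  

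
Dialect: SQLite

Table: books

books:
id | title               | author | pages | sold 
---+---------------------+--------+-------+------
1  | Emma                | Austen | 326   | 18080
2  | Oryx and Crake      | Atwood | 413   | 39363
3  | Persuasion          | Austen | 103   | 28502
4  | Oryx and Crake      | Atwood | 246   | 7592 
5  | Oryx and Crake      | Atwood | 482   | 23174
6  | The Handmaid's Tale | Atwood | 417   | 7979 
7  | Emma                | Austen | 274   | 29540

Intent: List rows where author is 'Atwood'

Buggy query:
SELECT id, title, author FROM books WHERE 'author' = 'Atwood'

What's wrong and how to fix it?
Bug: Single quotes denote string literals in SQL; the column name is being compared as a constant string

Fix: Remove the quotes around the column name (or use double quotes for an identifier)

Corrected query:
SELECT id, title, author FROM books WHERE author = 'Atwood'

Result:
id | title               | author
---+---------------------+-------
2  | Oryx and Crake      | Atwood
4  | Oryx and Crake      | Atwood
5  | Oryx and Crake      | Atwood
6  | The Handmaid's Tale | Atwood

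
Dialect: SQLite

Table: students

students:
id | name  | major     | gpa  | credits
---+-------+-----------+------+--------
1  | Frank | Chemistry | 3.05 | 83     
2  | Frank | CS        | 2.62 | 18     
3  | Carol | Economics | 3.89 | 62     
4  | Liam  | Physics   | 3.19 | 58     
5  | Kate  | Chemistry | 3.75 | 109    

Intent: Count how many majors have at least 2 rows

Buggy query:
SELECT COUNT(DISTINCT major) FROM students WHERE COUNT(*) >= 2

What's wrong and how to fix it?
Bug: WHERE filters individual rows, not groups, so a group-level COUNT is invalid there

Fix: Use a subquery that GROUPs and filters with HAVING, then count its rows

Corrected query:
SELECT COUNT(*) FROM (SELECT major FROM students GROUP BY major HAVING COUNT(*) >= 2)

Result:
COUNT(*)
--------
1       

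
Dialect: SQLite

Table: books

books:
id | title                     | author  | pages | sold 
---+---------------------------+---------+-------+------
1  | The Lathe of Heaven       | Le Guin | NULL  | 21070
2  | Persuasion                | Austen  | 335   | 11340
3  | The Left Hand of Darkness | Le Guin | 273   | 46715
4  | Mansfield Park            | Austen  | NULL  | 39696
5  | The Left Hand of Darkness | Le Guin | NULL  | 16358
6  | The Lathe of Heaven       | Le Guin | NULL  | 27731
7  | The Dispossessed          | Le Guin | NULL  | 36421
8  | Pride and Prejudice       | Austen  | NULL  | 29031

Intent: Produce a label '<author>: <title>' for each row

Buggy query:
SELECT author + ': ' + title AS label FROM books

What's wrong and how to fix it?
Bug: SQLite uses || for string concatenation; + coerces text to numbers (yielding 0)

Fix: Use the || operator for string concatenation

Corrected query:
SELECT author || ': ' || title AS label FROM books

Result:
label                             
----------------------------------
Le Guin: The Lathe of Heaven      
Austen: Persuasion                
Le Guin: The Left Hand of Darkness
Austen: Mansfield Park            
Le Guin: The Left Hand of Darkness
Le Guin: The Lathe of Heaven      
Le Guin: The Dispossessed         
Austen: Pride and Prejudice       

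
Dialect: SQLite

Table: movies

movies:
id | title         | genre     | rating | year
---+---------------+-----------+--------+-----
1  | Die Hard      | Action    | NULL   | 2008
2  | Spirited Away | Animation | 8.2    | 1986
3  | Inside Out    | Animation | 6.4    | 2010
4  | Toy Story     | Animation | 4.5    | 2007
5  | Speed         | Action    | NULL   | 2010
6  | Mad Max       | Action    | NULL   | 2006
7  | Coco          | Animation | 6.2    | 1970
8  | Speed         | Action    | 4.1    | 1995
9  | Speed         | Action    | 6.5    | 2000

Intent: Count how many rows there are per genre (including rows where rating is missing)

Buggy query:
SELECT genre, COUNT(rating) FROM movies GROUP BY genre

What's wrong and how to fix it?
Bug: COUNT(column) counts non-NULL values only; rows with NULL rating aren't counted

Fix: Use COUNT(*) to count all rows regardless of NULL

Corrected query:
SELECT genre, COUNT(*) FROM movies GROUP BY genre

Result:
genre     | COUNT(*)
----------+---------
Action    | 5       
Animation | 4       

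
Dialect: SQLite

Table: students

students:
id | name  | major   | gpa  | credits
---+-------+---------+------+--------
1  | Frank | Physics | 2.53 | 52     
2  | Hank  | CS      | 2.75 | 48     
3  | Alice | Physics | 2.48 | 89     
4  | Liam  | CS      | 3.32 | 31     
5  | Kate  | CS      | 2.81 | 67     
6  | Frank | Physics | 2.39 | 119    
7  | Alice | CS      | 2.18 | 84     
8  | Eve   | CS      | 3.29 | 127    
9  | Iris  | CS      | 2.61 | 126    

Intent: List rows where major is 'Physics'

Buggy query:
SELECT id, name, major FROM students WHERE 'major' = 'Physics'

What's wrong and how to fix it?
Bug: 'major' in single quotes is a string literal, not the column; the comparison is literal-vs-literal and never true

Fix: Remove the quotes around the column name (or use double quotes for an identifier)

Corrected query:
SELECT id, name, major FROM students WHERE major = 'Physics'

Result:
id | name  | major  
---+-------+--------
1  | Frank | Physics
3  | Alice | Physics
6  | Frank | Physics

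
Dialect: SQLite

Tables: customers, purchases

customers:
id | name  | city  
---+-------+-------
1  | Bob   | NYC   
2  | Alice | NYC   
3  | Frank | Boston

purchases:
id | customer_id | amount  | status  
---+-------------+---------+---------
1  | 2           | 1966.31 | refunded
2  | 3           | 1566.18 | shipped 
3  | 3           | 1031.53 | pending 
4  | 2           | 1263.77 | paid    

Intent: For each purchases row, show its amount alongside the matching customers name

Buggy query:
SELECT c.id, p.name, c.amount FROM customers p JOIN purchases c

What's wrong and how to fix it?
Bug: Missing join condition: each purchases row is matched to all customers rows instead of just its own

Fix: Specify the join condition linking the foreign key to the parent id

Corrected query:
SELECT c.id, p.name, c.amount FROM customers p JOIN purchases c ON c.customer_id = p.id

Result:
id | name  | amount 
---+-------+--------
1  | Alice | 1966.31
2  | Frank | 1566.18
3  | Frank | 1031.53
4  | Alice | 1263.77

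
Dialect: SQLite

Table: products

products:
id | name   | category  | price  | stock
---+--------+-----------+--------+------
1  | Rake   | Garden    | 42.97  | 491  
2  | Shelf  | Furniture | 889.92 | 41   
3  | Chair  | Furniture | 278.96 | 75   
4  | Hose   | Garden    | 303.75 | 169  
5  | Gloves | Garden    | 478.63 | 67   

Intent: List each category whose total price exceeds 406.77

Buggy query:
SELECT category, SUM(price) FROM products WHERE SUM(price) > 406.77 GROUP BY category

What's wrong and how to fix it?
Bug: Aggregate functions cannot appear in a WHERE clause

Fix: Use HAVING (which filters groups after aggregation) instead of WHERE

Corrected query:
SELECT category, SUM(price) FROM products GROUP BY category HAVING SUM(price) > 406.77

Result:
category  | SUM(price)
----------+-----------
Furniture | 1168.88   
Garden    | 825.35    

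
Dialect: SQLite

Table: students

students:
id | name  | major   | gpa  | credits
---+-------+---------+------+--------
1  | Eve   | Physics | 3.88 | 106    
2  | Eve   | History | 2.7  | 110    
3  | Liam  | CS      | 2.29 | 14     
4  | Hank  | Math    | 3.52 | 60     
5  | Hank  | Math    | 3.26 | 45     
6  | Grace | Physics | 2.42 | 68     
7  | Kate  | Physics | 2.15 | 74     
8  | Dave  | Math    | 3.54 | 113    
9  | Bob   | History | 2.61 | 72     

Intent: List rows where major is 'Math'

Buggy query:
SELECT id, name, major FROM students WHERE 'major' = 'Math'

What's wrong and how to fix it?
Bug: Single quotes denote string literals in SQL; the column name is being compared as a constant string

Fix: Reference the column as major without single quotes

Corrected query:
SELECT id, name, major FROM students WHERE major = 'Math'

Result:
id | name | major
---+------+------
4  | Hank | Math 
5  | Hank | Math 
8  | Dave | Math 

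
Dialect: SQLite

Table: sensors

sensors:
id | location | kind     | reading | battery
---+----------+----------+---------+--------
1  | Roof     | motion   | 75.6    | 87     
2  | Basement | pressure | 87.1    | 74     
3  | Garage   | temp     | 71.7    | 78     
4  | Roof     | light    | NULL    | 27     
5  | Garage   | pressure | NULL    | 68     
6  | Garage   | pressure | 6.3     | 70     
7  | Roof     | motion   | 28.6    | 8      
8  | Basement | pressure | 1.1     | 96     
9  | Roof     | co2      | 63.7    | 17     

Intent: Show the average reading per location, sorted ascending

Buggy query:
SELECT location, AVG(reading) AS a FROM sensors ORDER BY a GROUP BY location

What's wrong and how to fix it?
Bug: GROUP BY must precede ORDER BY

Fix: Move ORDER BY to the end, after GROUP BY

Corrected query:
SELECT location, AVG(reading) AS a FROM sensors GROUP BY location ORDER BY a

Result:
location | a        
---------+----------
Garage   | 39       
Basement | 44.1     
Roof     | 55.966667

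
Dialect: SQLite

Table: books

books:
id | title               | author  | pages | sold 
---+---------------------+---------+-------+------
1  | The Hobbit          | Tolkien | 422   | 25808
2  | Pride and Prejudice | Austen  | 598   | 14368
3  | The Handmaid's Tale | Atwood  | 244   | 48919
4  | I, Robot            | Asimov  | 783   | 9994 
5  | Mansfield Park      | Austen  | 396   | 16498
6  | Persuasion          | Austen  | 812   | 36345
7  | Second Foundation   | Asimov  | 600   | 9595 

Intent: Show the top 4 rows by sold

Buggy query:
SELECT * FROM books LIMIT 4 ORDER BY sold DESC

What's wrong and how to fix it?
Bug: ORDER BY cannot follow LIMIT; LIMIT is the final clause

Fix: Sort with ORDER BY, then apply LIMIT

Corrected query:
SELECT * FROM books ORDER BY sold DESC LIMIT 4

Result:
id | title               | author  | pages | sold 
---+---------------------+---------+-------+------
3  | The Handmaid's Tale | Atwood  | 244   | 48919
6  | Persuasion          | Austen  | 812   | 36345
1  | The Hobbit          | Tolkien | 422   | 25808
5  | Mansfield Park      | Austen  | 396   | 16498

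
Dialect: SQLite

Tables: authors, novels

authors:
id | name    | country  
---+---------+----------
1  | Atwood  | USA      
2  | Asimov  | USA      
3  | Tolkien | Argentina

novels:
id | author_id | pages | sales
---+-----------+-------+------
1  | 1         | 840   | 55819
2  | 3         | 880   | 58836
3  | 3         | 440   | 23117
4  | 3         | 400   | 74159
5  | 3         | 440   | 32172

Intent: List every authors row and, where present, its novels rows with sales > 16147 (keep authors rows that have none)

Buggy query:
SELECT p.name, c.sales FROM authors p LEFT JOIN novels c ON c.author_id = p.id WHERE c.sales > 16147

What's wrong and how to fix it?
Bug: A WHERE condition on the right-hand table after LEFT JOIN drops unmatched parents

Fix: Put 'c.sales > 16147' in the JOIN's ON clause instead of WHERE

Corrected query:
SELECT p.name, c.sales FROM authors p LEFT JOIN novels c ON c.author_id = p.id AND c.sales > 16147

Result:
name    | sales
--------+------
Atwood  | 55819
Asimov  | NULL 
Tolkien | 23117
Tolkien | 32172
Tolkien | 58836
Tolkien | 74159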